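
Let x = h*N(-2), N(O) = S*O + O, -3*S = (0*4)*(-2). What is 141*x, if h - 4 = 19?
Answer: -6486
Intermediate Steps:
h = 23 (h = 4 + 19 = 23)
S = 0 (S = -0*4*(-2)/3 = -0*(-2) = -⅓*0 = 0)
N(O) = O (N(O) = 0*O + O = 0 + O = O)
x = -46 (x = 23*(-2) = -46)
141*x = 141*(-46) = -6486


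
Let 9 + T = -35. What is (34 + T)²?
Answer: 100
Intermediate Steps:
T = -44 (T = -9 - 35 = -44)
(34 + T)² = (34 - 44)² = (-10)² = 100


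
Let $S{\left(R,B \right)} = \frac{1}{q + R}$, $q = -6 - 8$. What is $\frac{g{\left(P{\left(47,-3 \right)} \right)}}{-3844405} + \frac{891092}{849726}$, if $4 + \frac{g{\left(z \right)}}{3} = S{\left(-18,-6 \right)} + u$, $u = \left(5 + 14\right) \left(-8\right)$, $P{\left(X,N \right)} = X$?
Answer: $\frac{54817860667037}{52267054128480} \approx 1.0488$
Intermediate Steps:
$q = -14$ ($q = -6 - 8 = -14$)
$S{\left(R,B \right)} = \frac{1}{-14 + R}$
$u = -152$ ($u = 19 \left(-8\right) = -152$)
$g{\left(z \right)} = - \frac{14979}{32}$ ($g{\left(z \right)} = -12 + 3 \left(\frac{1}{-14 - 18} - 152\right) = -12 + 3 \left(\frac{1}{-32} - 152\right) = -12 + 3 \left(- \frac{1}{32} - 152\right) = -12 + 3 \left(- \frac{4865}{32}\right) = -12 - \frac{14595}{32} = - \frac{14979}{32}$)
$\frac{g{\left(P{\left(47,-3 \right)} \right)}}{-3844405} + \frac{891092}{849726} = - \frac{14979}{32 \left(-3844405\right)} + \frac{891092}{849726} = \left(- \frac{14979}{32}\right) \left(- \frac{1}{3844405}\right) + 891092 \cdot \frac{1}{849726} = \frac{14979}{123020960} + \frac{445546}{424863} = \frac{54817860667037}{52267054128480}$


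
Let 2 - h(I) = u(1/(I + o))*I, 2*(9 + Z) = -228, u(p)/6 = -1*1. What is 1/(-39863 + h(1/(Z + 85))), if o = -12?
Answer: -19/757362 ≈ -2.5087e-5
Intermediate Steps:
u(p) = -6 (u(p) = 6*(-1*1) = 6*(-1) = -6)
Z = -123 (Z = -9 + (½)*(-228) = -9 - 114 = -123)
h(I) = 2 + 6*I (h(I) = 2 - (-6)*I = 2 + 6*I)
1/(-39863 + h(1/(Z + 85))) = 1/(-39863 + (2 + 6/(-123 + 85))) = 1/(-39863 + (2 + 6/(-38))) = 1/(-39863 + (2 + 6*(-1/38))) = 1/(-39863 + (2 - 3/19)) = 1/(-39863 + 35/19) = 1/(-757362/19) = -19/757362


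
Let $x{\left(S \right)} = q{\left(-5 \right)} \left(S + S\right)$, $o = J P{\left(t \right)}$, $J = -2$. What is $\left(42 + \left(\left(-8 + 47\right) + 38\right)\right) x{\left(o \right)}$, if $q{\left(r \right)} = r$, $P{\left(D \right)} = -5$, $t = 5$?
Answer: $-11900$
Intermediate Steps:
$o = 10$ ($o = \left(-2\right) \left(-5\right) = 10$)
$x{\left(S \right)} = - 10 S$ ($x{\left(S \right)} = - 5 \left(S + S\right) = - 5 \cdot 2 S = - 10 S$)
$\left(42 + \left(\left(-8 + 47\right) + 38\right)\right) x{\left(o \right)} = \left(42 + \left(\left(-8 + 47\right) + 38\right)\right) \left(\left(-10\right) 10\right) = \left(42 + \left(39 + 38\right)\right) \left(-100\right) = \left(42 + 77\right) \left(-100\right) = 119 \left(-100\right) = -11900$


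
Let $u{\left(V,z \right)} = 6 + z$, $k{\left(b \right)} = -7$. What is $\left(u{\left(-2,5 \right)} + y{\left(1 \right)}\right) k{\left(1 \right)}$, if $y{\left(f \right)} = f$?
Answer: $-84$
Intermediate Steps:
$\left(u{\left(-2,5 \right)} + y{\left(1 \right)}\right) k{\left(1 \right)} = \left(\left(6 + 5\right) + 1\right) \left(-7\right) = \left(11 + 1\right) \left(-7\right) = 12 \left(-7\right) = -84$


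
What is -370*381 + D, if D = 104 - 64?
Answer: -140930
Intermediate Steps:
D = 40
-370*381 + D = -370*381 + 40 = -140970 + 40 = -140930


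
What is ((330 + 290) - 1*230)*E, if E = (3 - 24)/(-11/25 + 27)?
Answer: -102375/332 ≈ -308.36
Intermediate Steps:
E = -525/664 (E = -21/(-11*1/25 + 27) = -21/(-11/25 + 27) = -21/664/25 = -21*25/664 = -525/664 ≈ -0.79066)
((330 + 290) - 1*230)*E = ((330 + 290) - 1*230)*(-525/664) = (620 - 230)*(-525/664) = 390*(-525/664) = -102375/332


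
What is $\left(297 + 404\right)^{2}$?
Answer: $491401$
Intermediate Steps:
$\left(297 + 404\right)^{2} = 701^{2} = 491401$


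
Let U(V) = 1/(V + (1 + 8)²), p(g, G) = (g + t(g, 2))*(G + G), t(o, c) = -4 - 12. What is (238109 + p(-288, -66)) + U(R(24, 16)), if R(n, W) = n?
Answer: 29214886/105 ≈ 2.7824e+5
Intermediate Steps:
t(o, c) = -16
p(g, G) = 2*G*(-16 + g) (p(g, G) = (g - 16)*(G + G) = (-16 + g)*(2*G) = 2*G*(-16 + g))
U(V) = 1/(81 + V) (U(V) = 1/(V + 9²) = 1/(V + 81) = 1/(81 + V))
(238109 + p(-288, -66)) + U(R(24, 16)) = (238109 + 2*(-66)*(-16 - 288)) + 1/(81 + 24) = (238109 + 2*(-66)*(-304)) + 1/105 = (238109 + 40128) + 1/105 = 278237 + 1/105 = 29214886/105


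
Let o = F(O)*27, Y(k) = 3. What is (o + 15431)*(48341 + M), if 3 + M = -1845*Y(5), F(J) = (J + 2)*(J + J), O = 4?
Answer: 715965781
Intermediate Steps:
F(J) = 2*J*(2 + J) (F(J) = (2 + J)*(2*J) = 2*J*(2 + J))
M = -5538 (M = -3 - 1845*3 = -3 - 5535 = -5538)
o = 1296 (o = (2*4*(2 + 4))*27 = (2*4*6)*27 = 48*27 = 1296)
(o + 15431)*(48341 + M) = (1296 + 15431)*(48341 - 5538) = 16727*42803 = 715965781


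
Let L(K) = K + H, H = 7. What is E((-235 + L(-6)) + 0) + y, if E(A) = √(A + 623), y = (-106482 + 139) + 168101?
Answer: 61758 + √389 ≈ 61778.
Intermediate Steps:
L(K) = 7 + K (L(K) = K + 7 = 7 + K)
y = 61758 (y = -106343 + 168101 = 61758)
E(A) = √(623 + A)
E((-235 + L(-6)) + 0) + y = √(623 + ((-235 + (7 - 6)) + 0)) + 61758 = √(623 + ((-235 + 1) + 0)) + 61758 = √(623 + (-234 + 0)) + 61758 = √(623 - 234) + 61758 = √389 + 61758 = 61758 + √389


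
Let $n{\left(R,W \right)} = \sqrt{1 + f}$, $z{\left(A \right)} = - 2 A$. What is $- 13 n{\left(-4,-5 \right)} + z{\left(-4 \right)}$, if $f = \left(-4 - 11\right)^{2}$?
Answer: $8 - 13 \sqrt{226} \approx -187.43$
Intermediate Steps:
$f = 225$ ($f = \left(-4 - 11\right)^{2} = \left(-15\right)^{2} = 225$)
$n{\left(R,W \right)} = \sqrt{226}$ ($n{\left(R,W \right)} = \sqrt{1 + 225} = \sqrt{226}$)
$- 13 n{\left(-4,-5 \right)} + z{\left(-4 \right)} = - 13 \sqrt{226} - -8 = - 13 \sqrt{226} + 8 = 8 - 13 \sqrt{226}$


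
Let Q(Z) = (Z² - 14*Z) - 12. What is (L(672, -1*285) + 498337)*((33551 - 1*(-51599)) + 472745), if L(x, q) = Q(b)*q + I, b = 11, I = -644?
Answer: 284815439610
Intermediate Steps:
Q(Z) = -12 + Z² - 14*Z
L(x, q) = -644 - 45*q (L(x, q) = (-12 + 11² - 14*11)*q - 644 = (-12 + 121 - 154)*q - 644 = -45*q - 644 = -644 - 45*q)
(L(672, -1*285) + 498337)*((33551 - 1*(-51599)) + 472745) = ((-644 - (-45)*285) + 498337)*((33551 - 1*(-51599)) + 472745) = ((-644 - 45*(-285)) + 498337)*((33551 + 51599) + 472745) = ((-644 + 12825) + 498337)*(85150 + 472745) = (12181 + 498337)*557895 = 510518*557895 = 284815439610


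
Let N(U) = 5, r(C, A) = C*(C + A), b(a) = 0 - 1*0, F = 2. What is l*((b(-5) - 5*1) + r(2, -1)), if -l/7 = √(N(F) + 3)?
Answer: 42*√2 ≈ 59.397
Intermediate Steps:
b(a) = 0 (b(a) = 0 + 0 = 0)
r(C, A) = C*(A + C)
l = -14*√2 (l = -7*√(5 + 3) = -14*√2 ≈ -19.799)
l*((b(-5) - 5*1) + r(2, -1)) = (-14*√2)*((0 - 5*1) + 2*(-1 + 2)) = (-14*√2)*((0 - 5) + 2*1) = (-14*√2)*(-5 + 2) = -14*√2*(-3) = 42*√2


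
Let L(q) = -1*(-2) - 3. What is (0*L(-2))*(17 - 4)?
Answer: 0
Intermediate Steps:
L(q) = -1 (L(q) = 2 - 3 = -1)
(0*L(-2))*(17 - 4) = (0*(-1))*(17 - 4) = 0*13 = 0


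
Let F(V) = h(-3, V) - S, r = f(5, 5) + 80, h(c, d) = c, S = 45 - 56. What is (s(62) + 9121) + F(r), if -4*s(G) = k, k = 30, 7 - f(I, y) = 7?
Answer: 18243/2 ≈ 9121.5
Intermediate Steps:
f(I, y) = 0 (f(I, y) = 7 - 1*7 = 7 - 7 = 0)
S = -11
r = 80 (r = 0 + 80 = 80)
s(G) = -15/2 (s(G) = -1/4*30 = -15/2)
F(V) = 8 (F(V) = -3 - 1*(-11) = -3 + 11 = 8)
(s(62) + 9121) + F(r) = (-15/2 + 9121) + 8 = 18227/2 + 8 = 18243/2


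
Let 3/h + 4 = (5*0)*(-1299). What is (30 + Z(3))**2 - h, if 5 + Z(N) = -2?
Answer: 2119/4 ≈ 529.75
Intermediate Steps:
h = -3/4 (h = 3/(-4 + (5*0)*(-1299)) = 3/(-4 + 0*(-1299)) = 3/(-4 + 0) = 3/(-4) = 3*(-1/4) = -3/4 ≈ -0.75000)
Z(N) = -7 (Z(N) = -5 - 2 = -7)
(30 + Z(3))**2 - h = (30 - 7)**2 - 1*(-3/4) = 23**2 + 3/4 = 529 + 3/4 = 2119/4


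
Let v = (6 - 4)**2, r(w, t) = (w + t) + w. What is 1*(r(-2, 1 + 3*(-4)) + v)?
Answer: -11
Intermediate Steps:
r(w, t) = t + 2*w (r(w, t) = (t + w) + w = t + 2*w)
v = 4 (v = 2**2 = 4)
1*(r(-2, 1 + 3*(-4)) + v) = 1*(((1 + 3*(-4)) + 2*(-2)) + 4) = 1*(((1 - 12) - 4) + 4) = 1*((-11 - 4) + 4) = 1*(-15 + 4) = 1*(-11) = -11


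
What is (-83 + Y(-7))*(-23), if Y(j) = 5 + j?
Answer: 1955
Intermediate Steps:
(-83 + Y(-7))*(-23) = (-83 + (5 - 7))*(-23) = (-83 - 2)*(-23) = -85*(-23) = 1955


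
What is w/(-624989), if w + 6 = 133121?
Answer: -133115/624989 ≈ -0.21299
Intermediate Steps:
w = 133115 (w = -6 + 133121 = 133115)
w/(-624989) = 133115/(-624989) = 133115*(-1/624989) = -133115/624989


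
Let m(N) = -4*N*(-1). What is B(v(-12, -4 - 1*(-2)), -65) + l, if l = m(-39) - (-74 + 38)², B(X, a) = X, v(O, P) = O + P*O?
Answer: -1440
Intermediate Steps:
v(O, P) = O + O*P
m(N) = 4*N
l = -1452 (l = 4*(-39) - (-74 + 38)² = -156 - 1*(-36)² = -156 - 1*1296 = -156 - 1296 = -1452)
B(v(-12, -4 - 1*(-2)), -65) + l = -12*(1 + (-4 - 1*(-2))) - 1452 = -12*(1 + (-4 + 2)) - 1452 = -12*(1 - 2) - 1452 = -12*(-1) - 1452 = 12 - 1452 = -1440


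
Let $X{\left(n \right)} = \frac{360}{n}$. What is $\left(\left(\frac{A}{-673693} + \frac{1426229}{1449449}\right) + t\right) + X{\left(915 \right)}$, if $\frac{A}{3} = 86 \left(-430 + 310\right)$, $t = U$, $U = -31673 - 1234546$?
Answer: $- \frac{75422886041661131638}{59565502354577} \approx -1.2662 \cdot 10^{6}$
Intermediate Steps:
$U = -1266219$ ($U = -31673 - 1234546 = -1266219$)
$t = -1266219$
$A = -30960$ ($A = 3 \cdot 86 \left(-430 + 310\right) = 3 \cdot 86 \left(-120\right) = 3 \left(-10320\right) = -30960$)
$\left(\left(\frac{A}{-673693} + \frac{1426229}{1449449}\right) + t\right) + X{\left(915 \right)} = \left(\left(- \frac{30960}{-673693} + \frac{1426229}{1449449}\right) - 1266219\right) + \frac{360}{915} = \left(\left(\left(-30960\right) \left(- \frac{1}{673693}\right) + 1426229 \cdot \frac{1}{1449449}\right) - 1266219\right) + 360 \cdot \frac{1}{915} = \left(\left(\frac{30960}{673693} + \frac{1426229}{1449449}\right) - 1266219\right) + \frac{24}{61} = \left(\frac{1005715434737}{976483645157} - 1266219\right) + \frac{24}{61} = - \frac{1236441138971616646}{976483645157} + \frac{24}{61} = - \frac{75422886041661131638}{59565502354577}$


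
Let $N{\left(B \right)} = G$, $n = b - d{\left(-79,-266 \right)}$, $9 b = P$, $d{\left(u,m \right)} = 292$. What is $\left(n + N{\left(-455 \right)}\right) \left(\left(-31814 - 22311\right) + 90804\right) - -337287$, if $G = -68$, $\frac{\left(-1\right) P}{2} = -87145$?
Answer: $\frac{6276978533}{9} \approx 6.9744 \cdot 10^{8}$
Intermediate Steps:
$P = 174290$ ($P = \left(-2\right) \left(-87145\right) = 174290$)
$b = \frac{174290}{9}$ ($b = \frac{1}{9} \cdot 174290 = \frac{174290}{9} \approx 19366.0$)
$n = \frac{171662}{9}$ ($n = \frac{174290}{9} - 292 = \frac{171662}{9} \approx 19074.0$)
$N{\left(B \right)} = -68$
$\left(n + N{\left(-455 \right)}\right) \left(\left(-31814 - 22311\right) + 90804\right) - -337287 = \left(\frac{171662}{9} - 68\right) \left(\left(-31814 - 22311\right) + 90804\right) - -337287 = \frac{171050 \left(\left(-31814 - 22311\right) + 90804\right)}{9} + 337287 = \frac{171050 \left(-54125 + 90804\right)}{9} + 337287 = \frac{171050}{9} \cdot 36679 + 337287 = \frac{6273942950}{9} + 337287 = \frac{6276978533}{9}$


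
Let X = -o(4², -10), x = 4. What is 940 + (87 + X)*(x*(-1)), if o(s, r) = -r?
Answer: 632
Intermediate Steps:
X = -10 (X = -(-1)*(-10) = -1*10 = -10)
940 + (87 + X)*(x*(-1)) = 940 + (87 - 10)*(4*(-1)) = 940 + 77*(-4) = 940 - 308 = 632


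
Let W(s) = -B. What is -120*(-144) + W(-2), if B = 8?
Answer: 17272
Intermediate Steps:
W(s) = -8 (W(s) = -1*8 = -8)
-120*(-144) + W(-2) = -120*(-144) - 8 = 17280 - 8 = 17272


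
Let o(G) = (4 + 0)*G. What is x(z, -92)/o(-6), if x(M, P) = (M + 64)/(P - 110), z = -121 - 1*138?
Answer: -65/1616 ≈ -0.040223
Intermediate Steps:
o(G) = 4*G
z = -259 (z = -121 - 138 = -259)
x(M, P) = (64 + M)/(-110 + P)
x(z, -92)/o(-6) = ((64 - 259)/(-110 - 92))/((4*(-6))) = (-195/(-202))/(-24) = -1/202*(-195)*(-1/24) = (195/202)*(-1/24) = -65/1616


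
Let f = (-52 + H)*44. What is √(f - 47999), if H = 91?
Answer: I*√46283 ≈ 215.13*I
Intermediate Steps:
f = 1716 (f = (-52 + 91)*44 = 39*44 = 1716)
√(f - 47999) = √(1716 - 47999) = √(-46283) = I*√46283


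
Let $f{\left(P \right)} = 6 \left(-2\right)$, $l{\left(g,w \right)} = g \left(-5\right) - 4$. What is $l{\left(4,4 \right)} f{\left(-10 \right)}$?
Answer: $288$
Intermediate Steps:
$l{\left(g,w \right)} = -4 - 5 g$ ($l{\left(g,w \right)} = - 5 g - 4 = -4 - 5 g$)
$f{\left(P \right)} = -12$
$l{\left(4,4 \right)} f{\left(-10 \right)} = \left(-4 - 20\right) \left(-12\right) = \left(-24\right) \left(-12\right) = 288$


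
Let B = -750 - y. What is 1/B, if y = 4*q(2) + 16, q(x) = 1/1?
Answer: -1/770 ≈ -0.0012987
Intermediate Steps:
q(x) = 1
y = 20 (y = 4*1 + 16 = 4 + 16 = 20)
B = -770 (B = -750 - 1*20 = -750 - 20 = -770)
1/B = 1/(-770) = -1/770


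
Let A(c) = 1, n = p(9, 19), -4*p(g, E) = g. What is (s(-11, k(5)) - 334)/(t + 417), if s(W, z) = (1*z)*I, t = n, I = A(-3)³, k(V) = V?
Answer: -188/237 ≈ -0.79325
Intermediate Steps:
p(g, E) = -g/4
n = -9/4 (n = -¼*9 = -9/4 ≈ -2.2500)
I = 1 (I = 1³ = 1)
t = -9/4 ≈ -2.2500
s(W, z) = z (s(W, z) = (1*z)*1 = z*1 = z)
(s(-11, k(5)) - 334)/(t + 417) = (5 - 334)/(-9/4 + 417) = -329/1659/4 = -329*4/1659 = -188/237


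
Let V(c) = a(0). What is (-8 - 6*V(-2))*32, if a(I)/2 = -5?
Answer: 1664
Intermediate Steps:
a(I) = -10 (a(I) = 2*(-5) = -10)
V(c) = -10
(-8 - 6*V(-2))*32 = (-8 - 6*(-10))*32 = (-8 + 60)*32 = 52*32 = 1664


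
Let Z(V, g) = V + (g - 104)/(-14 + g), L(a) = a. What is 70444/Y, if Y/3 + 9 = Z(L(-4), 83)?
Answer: -810106/459 ≈ -1764.9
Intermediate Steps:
Z(V, g) = V + (-104 + g)/(-14 + g)
Y = -918/23 (Y = -27 + 3*((-104 + 83 - 14*(-4) - 4*83)/(-14 + 83)) = -27 + 3*((-104 + 83 + 56 - 332)/69) = -27 + 3*((1/69)*(-297)) = -27 + 3*(-99/23) = -27 - 297/23 = -918/23 ≈ -39.913)
70444/Y = 70444/(-918/23) = 70444*(-23/918) = -810106/459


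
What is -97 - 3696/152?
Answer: -2305/19 ≈ -121.32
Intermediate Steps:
-97 - 3696/152 = -97 - 28*33/38 = -97 - 462/19 = -2305/19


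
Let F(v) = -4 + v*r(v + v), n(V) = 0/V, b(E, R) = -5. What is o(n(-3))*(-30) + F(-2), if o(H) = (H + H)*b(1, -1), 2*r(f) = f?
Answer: 0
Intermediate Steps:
r(f) = f/2
n(V) = 0
F(v) = -4 + v² (F(v) = -4 + v*((v + v)/2) = -4 + v*((2*v)/2) = -4 + v*v = -4 + v²)
o(H) = -10*H (o(H) = (H + H)*(-5) = (2*H)*(-5) = -10*H)
o(n(-3))*(-30) + F(-2) = -10*0*(-30) + (-4 + (-2)²) = 0*(-30) + (-4 + 4) = 0 + 0 = 0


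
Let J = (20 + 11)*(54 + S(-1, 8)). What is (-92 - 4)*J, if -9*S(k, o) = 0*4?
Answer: -160704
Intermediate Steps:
S(k, o) = 0 (S(k, o) = -0*4 = -⅑*0 = 0)
J = 1674 (J = (20 + 11)*(54 + 0) = 31*54 = 1674)
(-92 - 4)*J = (-92 - 4)*1674 = -96*1674 = -160704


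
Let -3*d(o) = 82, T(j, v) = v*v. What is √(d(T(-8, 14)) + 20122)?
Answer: 2*√45213/3 ≈ 141.76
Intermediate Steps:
T(j, v) = v²
d(o) = -82/3 (d(o) = -⅓*82 = -82/3)
√(d(T(-8, 14)) + 20122) = √(-82/3 + 20122) = √(60284/3) = 2*√45213/3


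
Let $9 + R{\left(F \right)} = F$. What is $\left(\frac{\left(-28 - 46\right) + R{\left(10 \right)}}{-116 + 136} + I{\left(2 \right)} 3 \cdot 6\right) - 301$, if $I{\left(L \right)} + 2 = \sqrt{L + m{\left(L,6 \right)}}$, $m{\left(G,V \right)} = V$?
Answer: $- \frac{6813}{20} + 36 \sqrt{2} \approx -289.74$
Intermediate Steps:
$R{\left(F \right)} = -9 + F$
$I{\left(L \right)} = -2 + \sqrt{6 + L}$ ($I{\left(L \right)} = -2 + \sqrt{L + 6} = -2 + \sqrt{6 + L}$)
$\left(\frac{\left(-28 - 46\right) + R{\left(10 \right)}}{-116 + 136} + I{\left(2 \right)} 3 \cdot 6\right) - 301 = \left(\frac{\left(-28 - 46\right) + \left(-9 + 10\right)}{-116 + 136} + \left(-2 + \sqrt{6 + 2}\right) 3 \cdot 6\right) - 301 = \left(\frac{\left(-28 - 46\right) + 1}{20} + \left(-2 + \sqrt{8}\right) 3 \cdot 6\right) - 301 = \left(\left(-74 + 1\right) \frac{1}{20} + \left(-2 + 2 \sqrt{2}\right) 3 \cdot 6\right) - 301 = \left(\left(-73\right) \frac{1}{20} + \left(-6 + 6 \sqrt{2}\right) 6\right) - 301 = \left(- \frac{73}{20} - \left(36 - 36 \sqrt{2}\right)\right) - 301 = \left(- \frac{793}{20} + 36 \sqrt{2}\right) - 301 = - \frac{6813}{20} + 36 \sqrt{2}$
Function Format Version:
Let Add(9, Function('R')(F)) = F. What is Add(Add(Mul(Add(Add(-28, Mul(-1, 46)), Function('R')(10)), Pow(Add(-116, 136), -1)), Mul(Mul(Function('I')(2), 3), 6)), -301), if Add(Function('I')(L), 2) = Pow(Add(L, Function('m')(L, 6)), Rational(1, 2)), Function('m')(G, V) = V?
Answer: Add(Rational(-6813, 20), Mul(36, Pow(2, Rational(1, 2)))) ≈ -289.74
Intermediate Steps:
Function('R')(F) = Add(-9, F)
Function('I')(L) = Add(-2, Pow(Add(6, L), Rational(1, 2))) (Function('I')(L) = Add(-2, Pow(Add(L, 6), Rational(1, 2))) = Add(-2, Pow(Add(6, L), Rational(1, 2))))
Add(Add(Mul(Add(Add(-28, Mul(-1, 46)), Function('R')(10)), Pow(Add(-116, 136), -1)), Mul(Mul(Function('I')(2), 3), 6)), -301) = Add(Add(Mul(Add(Add(-28, Mul(-1, 46)), Add(-9, 10)), Pow(Add(-116, 136), -1)), Mul(Mul(Add(-2, Pow(Add(6, 2), Rational(1, 2))), 3), 6)), -301) = Add(Add(Mul(Add(Add(-28, -46), 1), Pow(20, -1)), Mul(Mul(Add(-2, Pow(8, Rational(1, 2))), 3), 6)), -301) = Add(Add(Mul(Add(-74, 1), Rational(1, 20)), Mul(Mul(Add(-2, Mul(2, Pow(2, Rational(1, 2)))), 3), 6)), -301) = Add(Add(Mul(-73, Rational(1, 20)), Mul(Add(-6, Mul(6, Pow(2, Rational(1, 2)))), 6)), -301) = Add(Add(Rational(-73, 20), Add(-36, Mul(36, Pow(2, Rational(1, 2))))), -301) = Add(Add(Rational(-793, 20), Mul(36, Pow(2, Rational(1, 2)))), -301) = Add(Rational(-6813, 20), Mul(36, Pow(2, Rational(1, 2))))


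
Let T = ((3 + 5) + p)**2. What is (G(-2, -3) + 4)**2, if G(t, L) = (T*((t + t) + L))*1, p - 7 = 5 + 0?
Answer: 7817616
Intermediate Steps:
p = 12 (p = 7 + (5 + 0) = 7 + 5 = 12)
T = 400 (T = ((3 + 5) + 12)**2 = (8 + 12)**2 = 20**2 = 400)
G(t, L) = 400*L + 800*t (G(t, L) = (400*((t + t) + L))*1 = (400*(2*t + L))*1 = (400*(L + 2*t))*1 = (400*L + 800*t)*1 = 400*L + 800*t)
(G(-2, -3) + 4)**2 = ((400*(-3) + 800*(-2)) + 4)**2 = ((-1200 - 1600) + 4)**2 = (-2800 + 4)**2 = (-2796)**2 = 7817616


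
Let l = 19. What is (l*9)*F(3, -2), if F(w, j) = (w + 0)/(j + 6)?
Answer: 513/4 ≈ 128.25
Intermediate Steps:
F(w, j) = w/(6 + j)
(l*9)*F(3, -2) = (19*9)*(3/(6 - 2)) = 171*(3/4) = 513/4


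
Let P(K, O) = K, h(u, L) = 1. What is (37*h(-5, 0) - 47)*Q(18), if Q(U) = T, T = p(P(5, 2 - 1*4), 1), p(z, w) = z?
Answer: -50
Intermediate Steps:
T = 5
Q(U) = 5
(37*h(-5, 0) - 47)*Q(18) = (37*1 - 47)*5 = (37 - 47)*5 = -10*5 = -50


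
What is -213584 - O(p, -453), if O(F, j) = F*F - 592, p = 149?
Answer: -235193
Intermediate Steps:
O(F, j) = -592 + F² (O(F, j) = F² - 592 = -592 + F²)
-213584 - O(p, -453) = -213584 - (-592 + 149²) = -213584 - (-592 + 22201) = -213584 - 1*21609 = -213584 - 21609 = -235193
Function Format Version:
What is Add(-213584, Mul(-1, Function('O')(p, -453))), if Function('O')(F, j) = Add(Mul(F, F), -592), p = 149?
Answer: -235193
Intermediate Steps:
Function('O')(F, j) = Add(-592, Pow(F, 2)) (Function('O')(F, j) = Add(Pow(F, 2), -592) = Add(-592, Pow(F, 2)))
Add(-213584, Mul(-1, Function('O')(p, -453))) = Add(-213584, Mul(-1, Add(-592, Pow(149, 2)))) = Add(-213584, Mul(-1, Add(-592, 22201))) = Add(-213584, Mul(-1, 21609)) = Add(-213584, -21609) = -235193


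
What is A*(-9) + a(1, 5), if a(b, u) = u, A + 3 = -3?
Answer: 59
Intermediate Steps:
A = -6 (A = -3 - 3 = -6)
A*(-9) + a(1, 5) = -6*(-9) + 5 = 54 + 5 = 59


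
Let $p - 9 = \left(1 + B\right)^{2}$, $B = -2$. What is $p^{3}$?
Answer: $1000$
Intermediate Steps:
$p = 10$ ($p = 9 + \left(1 - 2\right)^{2} = 9 + \left(-1\right)^{2} = 9 + 1 = 10$)
$p^{3} = 10^{3} = 1000$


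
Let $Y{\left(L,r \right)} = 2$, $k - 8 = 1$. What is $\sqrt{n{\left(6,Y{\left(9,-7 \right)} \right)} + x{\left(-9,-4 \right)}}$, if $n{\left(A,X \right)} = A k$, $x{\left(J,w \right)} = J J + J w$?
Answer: $3 \sqrt{19} \approx 13.077$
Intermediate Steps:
$k = 9$ ($k = 8 + 1 = 9$)
$x{\left(J,w \right)} = J^{2} + J w$
$n{\left(A,X \right)} = 9 A$ ($n{\left(A,X \right)} = A 9 = 9 A$)
$\sqrt{n{\left(6,Y{\left(9,-7 \right)} \right)} + x{\left(-9,-4 \right)}} = \sqrt{9 \cdot 6 - 9 \left(-9 - 4\right)} = \sqrt{54 - -117} = \sqrt{54 + 117} = \sqrt{171} = 3 \sqrt{19}$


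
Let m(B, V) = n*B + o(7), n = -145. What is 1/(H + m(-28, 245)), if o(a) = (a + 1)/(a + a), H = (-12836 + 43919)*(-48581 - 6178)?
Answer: -7/11914489555 ≈ -5.8752e-10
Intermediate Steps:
H = -1702073997 (H = 31083*(-54759) = -1702073997)
o(a) = (1 + a)/(2*a) (o(a) = (1 + a)/((2*a)) = (1 + a)*(1/(2*a)) = (1 + a)/(2*a))
m(B, V) = 4/7 - 145*B (m(B, V) = -145*B + (½)*(1 + 7)/7 = -145*B + (½)*(⅐)*8 = -145*B + 4/7 = 4/7 - 145*B)
1/(H + m(-28, 245)) = 1/(-1702073997 + (4/7 - 145*(-28))) = 1/(-1702073997 + (4/7 + 4060)) = 1/(-1702073997 + 28424/7) = 1/(-11914489555/7) = -7/11914489555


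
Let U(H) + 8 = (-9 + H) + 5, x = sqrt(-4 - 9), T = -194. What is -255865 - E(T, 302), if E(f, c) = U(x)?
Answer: -255853 - I*sqrt(13) ≈ -2.5585e+5 - 3.6056*I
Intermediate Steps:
x = I*sqrt(13) (x = sqrt(-13) = I*sqrt(13) ≈ 3.6056*I)
U(H) = -12 + H (U(H) = -8 + ((-9 + H) + 5) = -8 + (-4 + H) = -12 + H)
E(f, c) = -12 + I*sqrt(13)
-255865 - E(T, 302) = -255865 - (-12 + I*sqrt(13)) = -255865 + (12 - I*sqrt(13)) = -255853 - I*sqrt(13)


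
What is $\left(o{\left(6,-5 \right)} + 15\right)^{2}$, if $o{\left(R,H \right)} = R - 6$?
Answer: $225$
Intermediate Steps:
$o{\left(R,H \right)} = -6 + R$ ($o{\left(R,H \right)} = R - 6 = -6 + R$)
$\left(o{\left(6,-5 \right)} + 15\right)^{2} = \left(\left(-6 + 6\right) + 15\right)^{2} = \left(0 + 15\right)^{2} = 15^{2} = 225$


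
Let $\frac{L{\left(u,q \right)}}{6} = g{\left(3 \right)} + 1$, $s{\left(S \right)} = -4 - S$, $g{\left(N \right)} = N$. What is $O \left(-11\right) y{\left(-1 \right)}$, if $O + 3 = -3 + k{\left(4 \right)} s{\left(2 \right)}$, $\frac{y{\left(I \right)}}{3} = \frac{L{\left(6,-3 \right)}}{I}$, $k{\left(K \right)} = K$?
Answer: $-23760$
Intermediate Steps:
$L{\left(u,q \right)} = 24$ ($L{\left(u,q \right)} = 6 \left(3 + 1\right) = 6 \cdot 4 = 24$)
$y{\left(I \right)} = \frac{72}{I}$ ($y{\left(I \right)} = 3 \frac{24}{I} = \frac{72}{I}$)
$O = -30$ ($O = -3 + \left(-3 + 4 \left(-4 - 2\right)\right) = -3 + \left(-3 + 4 \left(-6\right)\right) = -3 - 27 = -30$)
$O \left(-11\right) y{\left(-1 \right)} = \left(-30\right) \left(-11\right) \frac{72}{-1} = 330 \cdot 72 \left(-1\right) = 330 \left(-72\right) = -23760$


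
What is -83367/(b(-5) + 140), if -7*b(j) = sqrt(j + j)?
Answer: -57189762/96041 - 583569*I*sqrt(10)/960410 ≈ -595.47 - 1.9215*I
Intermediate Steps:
b(j) = -sqrt(2)*sqrt(j)/7 (b(j) = -sqrt(j + j)/7 = -sqrt(2)*sqrt(j)/7)
-83367/(b(-5) + 140) = -83367/(-sqrt(2)*sqrt(-5)/7 + 140) = -83367/(-sqrt(2)*I*sqrt(5)/7 + 140) = -83367/(-I*sqrt(10)/7 + 140) = -83367/(140 - I*sqrt(10)/7)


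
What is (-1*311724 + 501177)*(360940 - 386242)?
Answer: -4793539806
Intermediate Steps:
(-1*311724 + 501177)*(360940 - 386242) = (-311724 + 501177)*(-25302) = 189453*(-25302) = -4793539806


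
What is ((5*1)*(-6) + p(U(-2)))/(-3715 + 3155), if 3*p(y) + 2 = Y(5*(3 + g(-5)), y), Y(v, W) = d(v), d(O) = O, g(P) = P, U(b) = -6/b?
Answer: 17/280 ≈ 0.060714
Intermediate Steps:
Y(v, W) = v
p(y) = -4 (p(y) = -⅔ + (5*(3 - 5))/3 = -⅔ + (5*(-2))/3 = -⅔ + (⅓)*(-10) = -⅔ - 10/3 = -4)
((5*1)*(-6) + p(U(-2)))/(-3715 + 3155) = ((5*1)*(-6) - 4)/(-3715 + 3155) = (5*(-6) - 4)/(-560) = (-30 - 4)*(-1/560) = -34*(-1/560) = 17/280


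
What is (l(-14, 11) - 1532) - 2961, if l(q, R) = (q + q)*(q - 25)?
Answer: -3401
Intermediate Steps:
l(q, R) = 2*q*(-25 + q) (l(q, R) = (2*q)*(-25 + q) = 2*q*(-25 + q))
(l(-14, 11) - 1532) - 2961 = (2*(-14)*(-25 - 14) - 1532) - 2961 = (2*(-14)*(-39) - 1532) - 2961 = (1092 - 1532) - 2961 = -440 - 2961 = -3401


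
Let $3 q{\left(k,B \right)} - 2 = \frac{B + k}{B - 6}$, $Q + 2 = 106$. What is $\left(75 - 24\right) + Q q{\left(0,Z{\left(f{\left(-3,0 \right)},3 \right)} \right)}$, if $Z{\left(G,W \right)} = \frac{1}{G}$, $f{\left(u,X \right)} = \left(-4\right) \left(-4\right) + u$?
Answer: $\frac{9231}{77} \approx 119.88$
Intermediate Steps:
$f{\left(u,X \right)} = 16 + u$
$Q = 104$ ($Q = -2 + 106 = 104$)
$q{\left(k,B \right)} = \frac{2}{3} + \frac{B + k}{3 \left(-6 + B\right)}$ ($q{\left(k,B \right)} = \frac{2}{3} + \frac{\left(B + k\right) \frac{1}{B - 6}}{3} = \frac{2}{3} + \frac{\left(B + k\right) \frac{1}{-6 + B}}{3} = \frac{2}{3} + \frac{\frac{1}{-6 + B} \left(B + k\right)}{3} = \frac{2}{3} + \frac{B + k}{3 \left(-6 + B\right)}$)
$\left(75 - 24\right) + Q q{\left(0,Z{\left(f{\left(-3,0 \right)},3 \right)} \right)} = \left(75 - 24\right) + 104 \frac{-4 + \frac{1}{16 - 3} + \frac{1}{3} \cdot 0}{-6 + \frac{1}{16 - 3}} = 51 + 104 \frac{-4 + \frac{1}{13} + 0}{-6 + \frac{1}{13}} = 51 + 104 \frac{1}{- \frac{77}{13}} \left(- \frac{51}{13}\right) = 51 + 104 \left(\left(- \frac{13}{77}\right) \left(- \frac{51}{13}\right)\right) = 51 + 104 \cdot \frac{51}{77} = 51 + \frac{5304}{77} = \frac{9231}{77}$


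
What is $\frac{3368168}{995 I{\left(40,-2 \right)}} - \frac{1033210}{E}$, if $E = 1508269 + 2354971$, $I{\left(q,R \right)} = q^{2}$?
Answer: $\frac{35522409451}{19219619000} \approx 1.8482$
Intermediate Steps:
$E = 3863240$
$\frac{3368168}{995 I{\left(40,-2 \right)}} - \frac{1033210}{E} = \frac{3368168}{995 \cdot 40^{2}} - \frac{1033210}{3863240} = \frac{3368168}{995 \cdot 1600} - \frac{103321}{386324} = \frac{3368168}{1592000} - \frac{103321}{386324} = 3368168 \cdot \frac{1}{1592000} - \frac{103321}{386324} = \frac{421021}{199000} - \frac{103321}{386324} = \frac{35522409451}{19219619000}$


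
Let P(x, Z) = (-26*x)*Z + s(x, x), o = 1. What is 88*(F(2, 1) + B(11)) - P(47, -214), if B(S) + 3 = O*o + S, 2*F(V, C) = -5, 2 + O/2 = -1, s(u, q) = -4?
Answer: -261548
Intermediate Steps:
O = -6 (O = -4 + 2*(-1) = -4 - 2 = -6)
F(V, C) = -5/2 (F(V, C) = (½)*(-5) = -5/2)
B(S) = -9 + S (B(S) = -3 + (-6*1 + S) = -3 + (-6 + S) = -9 + S)
P(x, Z) = -4 - 26*Z*x (P(x, Z) = (-26*x)*Z - 4 = -26*Z*x - 4 = -4 - 26*Z*x)
88*(F(2, 1) + B(11)) - P(47, -214) = 88*(-5/2 + (-9 + 11)) - (-4 - 26*(-214)*47) = 88*(-5/2 + 2) - (-4 + 261508) = 88*(-½) - 1*261504 = -44 - 261504 = -261548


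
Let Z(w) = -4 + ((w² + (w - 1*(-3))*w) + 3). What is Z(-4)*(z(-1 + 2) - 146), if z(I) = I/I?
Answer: -2755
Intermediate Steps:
z(I) = 1
Z(w) = -1 + w² + w*(3 + w) (Z(w) = -4 + ((w² + (w + 3)*w) + 3) = -4 + ((w² + (3 + w)*w) + 3) = -4 + ((w² + w*(3 + w)) + 3) = -4 + (3 + w² + w*(3 + w)) = -1 + w² + w*(3 + w))
Z(-4)*(z(-1 + 2) - 146) = (-1 + 2*(-4)² + 3*(-4))*(1 - 146) = (-1 + 2*16 - 12)*(-145) = (-1 + 32 - 12)*(-145) = 19*(-145) = -2755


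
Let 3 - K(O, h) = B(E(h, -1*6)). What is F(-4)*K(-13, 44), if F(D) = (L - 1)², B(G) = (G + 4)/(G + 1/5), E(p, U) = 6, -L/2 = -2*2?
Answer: 2107/31 ≈ 67.968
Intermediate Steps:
L = 8 (L = -(-4)*2 = -2*(-4) = 8)
B(G) = (4 + G)/(⅕ + G) (B(G) = (4 + G)/(G + ⅕) = (4 + G)/(⅕ + G))
K(O, h) = 43/31 (K(O, h) = 3 - 5*(4 + 6)/(1 + 5*6) = 3 - 5*10/(1 + 30) = 3 - 5*10/31 = 3 - 1*50/31 = 3 - 50/31 = 43/31)
F(D) = 49 (F(D) = (8 - 1)² = 7² = 49)
F(-4)*K(-13, 44) = 49*(43/31) = 2107/31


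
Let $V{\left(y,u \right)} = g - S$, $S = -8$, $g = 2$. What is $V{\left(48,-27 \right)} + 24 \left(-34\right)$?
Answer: $-806$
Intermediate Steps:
$V{\left(y,u \right)} = 10$ ($V{\left(y,u \right)} = 2 - -8 = 2 + 8 = 10$)
$V{\left(48,-27 \right)} + 24 \left(-34\right) = 10 + 24 \left(-34\right) = 10 - 816 = -806$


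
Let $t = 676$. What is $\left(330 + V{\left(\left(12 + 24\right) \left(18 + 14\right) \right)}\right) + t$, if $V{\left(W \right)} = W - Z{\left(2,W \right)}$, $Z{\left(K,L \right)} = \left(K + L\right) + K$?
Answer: $1002$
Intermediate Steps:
$Z{\left(K,L \right)} = L + 2 K$
$V{\left(W \right)} = -4$ ($V{\left(W \right)} = W - \left(W + 2 \cdot 2\right) = W - \left(W + 4\right) = W - \left(4 + W\right) = -4$)
$\left(330 + V{\left(\left(12 + 24\right) \left(18 + 14\right) \right)}\right) + t = \left(330 - 4\right) + 676 = 326 + 676 = 1002$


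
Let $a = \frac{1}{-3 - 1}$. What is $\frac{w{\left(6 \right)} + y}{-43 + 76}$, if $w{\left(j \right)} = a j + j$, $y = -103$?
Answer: $- \frac{197}{66} \approx -2.9848$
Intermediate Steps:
$a = - \frac{1}{4}$ ($a = \frac{1}{-4} = - \frac{1}{4} \approx -0.25$)
$w{\left(j \right)} = \frac{3 j}{4}$ ($w{\left(j \right)} = - \frac{j}{4} + j = \frac{3 j}{4}$)
$\frac{w{\left(6 \right)} + y}{-43 + 76} = \frac{\frac{3}{4} \cdot 6 - 103}{-43 + 76} = \frac{\frac{9}{2} - 103}{33} = \frac{1}{33} \left(- \frac{197}{2}\right) = - \frac{197}{66}$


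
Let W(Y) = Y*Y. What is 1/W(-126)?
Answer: 1/15876 ≈ 6.2988e-5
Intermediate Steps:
W(Y) = Y²
1/W(-126) = 1/((-126)²) = 1/15876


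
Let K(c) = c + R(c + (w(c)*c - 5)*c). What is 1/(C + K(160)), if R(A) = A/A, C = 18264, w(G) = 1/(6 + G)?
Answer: 1/18425 ≈ 5.4274e-5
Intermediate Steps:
R(A) = 1
K(c) = 1 + c (K(c) = c + 1 = 1 + c)
1/(C + K(160)) = 1/(18264 + (1 + 160)) = 1/(18264 + 161) = 1/18425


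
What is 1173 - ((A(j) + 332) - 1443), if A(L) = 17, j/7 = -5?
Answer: 2267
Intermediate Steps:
j = -35 (j = 7*(-5) = -35)
1173 - ((A(j) + 332) - 1443) = 1173 - ((17 + 332) - 1443) = 1173 - (349 - 1443) = 1173 - 1*(-1094) = 1173 + 1094 = 2267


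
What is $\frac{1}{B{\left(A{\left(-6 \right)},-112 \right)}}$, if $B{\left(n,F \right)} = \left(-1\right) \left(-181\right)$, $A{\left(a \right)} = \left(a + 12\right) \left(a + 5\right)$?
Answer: $\frac{1}{181} \approx 0.0055249$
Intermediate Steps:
$A{\left(a \right)} = \left(5 + a\right) \left(12 + a\right)$ ($A{\left(a \right)} = \left(12 + a\right) \left(5 + a\right) = \left(5 + a\right) \left(12 + a\right)$)
$B{\left(n,F \right)} = 181$
$\frac{1}{B{\left(A{\left(-6 \right)},-112 \right)}} = \frac{1}{181}$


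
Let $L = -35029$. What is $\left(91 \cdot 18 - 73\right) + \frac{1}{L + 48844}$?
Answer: $\frac{21620476}{13815} \approx 1565.0$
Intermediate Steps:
$\left(91 \cdot 18 - 73\right) + \frac{1}{L + 48844} = \left(91 \cdot 18 - 73\right) + \frac{1}{-35029 + 48844} = \left(1638 - 73\right) + \frac{1}{13815} = 1565 + \frac{1}{13815} = \frac{21620476}{13815}$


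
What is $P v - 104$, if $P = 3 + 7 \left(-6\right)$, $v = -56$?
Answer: $2080$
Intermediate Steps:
$P = -39$ ($P = 3 - 42 = -39$)
$P v - 104 = \left(-39\right) \left(-56\right) - 104 = 2184 - 104 = 2080$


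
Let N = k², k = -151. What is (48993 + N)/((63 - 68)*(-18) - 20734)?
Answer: -35897/10322 ≈ -3.4777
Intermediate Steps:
N = 22801 (N = (-151)² = 22801)
(48993 + N)/((63 - 68)*(-18) - 20734) = (48993 + 22801)/((63 - 68)*(-18) - 20734) = 71794/(-5*(-18) - 20734) = 71794/(90 - 20734) = 71794/(-20644) = 71794*(-1/20644) = -35897/10322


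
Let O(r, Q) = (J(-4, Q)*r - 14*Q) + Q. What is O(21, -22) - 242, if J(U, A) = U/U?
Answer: 65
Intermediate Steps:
J(U, A) = 1
O(r, Q) = r - 13*Q (O(r, Q) = (1*r - 14*Q) + Q = (r - 14*Q) + Q = r - 13*Q)
O(21, -22) - 242 = (21 - 13*(-22)) - 242 = (21 + 286) - 242 = 307 - 242 = 65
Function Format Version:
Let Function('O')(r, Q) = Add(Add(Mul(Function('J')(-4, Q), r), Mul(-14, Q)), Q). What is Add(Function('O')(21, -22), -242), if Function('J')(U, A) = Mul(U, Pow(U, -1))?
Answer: 65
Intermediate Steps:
Function('J')(U, A) = 1
Function('O')(r, Q) = Add(r, Mul(-13, Q)) (Function('O')(r, Q) = Add(Add(Mul(1, r), Mul(-14, Q)), Q) = Add(Add(r, Mul(-14, Q)), Q) = Add(r, Mul(-13, Q)))
Add(Function('O')(21, -22), -242) = Add(Add(21, Mul(-13, -22)), -242) = Add(Add(21, 286), -242) = Add(307, -242) = 65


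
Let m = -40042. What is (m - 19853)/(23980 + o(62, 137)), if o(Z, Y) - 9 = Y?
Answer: -19965/8042 ≈ -2.4826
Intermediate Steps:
o(Z, Y) = 9 + Y
(m - 19853)/(23980 + o(62, 137)) = (-40042 - 19853)/(23980 + (9 + 137)) = -59895/(23980 + 146) = -59895/24126 = -59895*1/24126 = -19965/8042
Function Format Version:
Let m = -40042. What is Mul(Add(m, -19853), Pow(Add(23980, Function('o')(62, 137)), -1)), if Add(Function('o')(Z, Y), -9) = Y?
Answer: Rational(-19965, 8042) ≈ -2.4826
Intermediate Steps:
Function('o')(Z, Y) = Add(9, Y)
Mul(Add(m, -19853), Pow(Add(23980, Function('o')(62, 137)), -1)) = Mul(Add(-40042, -19853), Pow(Add(23980, Add(9, 137)), -1)) = Mul(-59895, Pow(Add(23980, 146), -1)) = Mul(-59895, Pow(24126, -1)) = Mul(-59895, Rational(1, 24126)) = Rational(-19965, 8042)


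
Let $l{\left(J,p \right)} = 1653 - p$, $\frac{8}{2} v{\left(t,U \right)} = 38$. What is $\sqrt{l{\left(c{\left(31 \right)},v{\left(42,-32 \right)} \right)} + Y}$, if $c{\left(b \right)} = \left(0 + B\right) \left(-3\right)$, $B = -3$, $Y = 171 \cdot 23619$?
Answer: $\frac{209 \sqrt{370}}{2} \approx 2010.1$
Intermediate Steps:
$v{\left(t,U \right)} = \frac{19}{2}$ ($v{\left(t,U \right)} = \frac{1}{4} \cdot 38 = \frac{19}{2}$)
$Y = 4038849$
$c{\left(b \right)} = 9$ ($c{\left(b \right)} = \left(0 - 3\right) \left(-3\right) = \left(-3\right) \left(-3\right) = 9$)
$\sqrt{l{\left(c{\left(31 \right)},v{\left(42,-32 \right)} \right)} + Y} = \sqrt{\left(1653 - \frac{19}{2}\right) + 4038849} = \sqrt{\frac{3287}{2} + 4038849} = \sqrt{\frac{8080985}{2}} = \frac{209 \sqrt{370}}{2}$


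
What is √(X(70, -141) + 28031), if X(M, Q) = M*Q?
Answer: √18161 ≈ 134.76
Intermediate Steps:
√(X(70, -141) + 28031) = √(70*(-141) + 28031) = √(-9870 + 28031) = √18161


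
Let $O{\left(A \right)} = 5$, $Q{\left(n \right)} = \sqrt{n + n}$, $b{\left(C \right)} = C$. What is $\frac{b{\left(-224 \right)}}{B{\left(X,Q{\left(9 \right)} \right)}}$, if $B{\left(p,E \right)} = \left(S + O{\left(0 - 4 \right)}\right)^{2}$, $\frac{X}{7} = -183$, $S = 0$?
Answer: $- \frac{224}{25} \approx -8.96$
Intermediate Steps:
$Q{\left(n \right)} = \sqrt{2} \sqrt{n}$ ($Q{\left(n \right)} = \sqrt{2 n} = \sqrt{2} \sqrt{n}$)
$X = -1281$ ($X = 7 \left(-183\right) = -1281$)
$B{\left(p,E \right)} = 25$ ($B{\left(p,E \right)} = \left(0 + 5\right)^{2} = 5^{2} = 25$)
$\frac{b{\left(-224 \right)}}{B{\left(X,Q{\left(9 \right)} \right)}} = - \frac{224}{25}$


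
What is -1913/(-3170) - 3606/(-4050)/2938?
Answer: 189783556/314329275 ≈ 0.60377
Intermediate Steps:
-1913/(-3170) - 3606/(-4050)/2938 = -1913*(-1/3170) - 3606*(-1/4050)*(1/2938) = 1913/3170 + (601/675)*(1/2938) = 1913/3170 + 601/1983150 = 189783556/314329275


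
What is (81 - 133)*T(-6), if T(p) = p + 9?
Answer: -156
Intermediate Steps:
T(p) = 9 + p
(81 - 133)*T(-6) = (81 - 133)*(9 - 6) = -52*3 = -156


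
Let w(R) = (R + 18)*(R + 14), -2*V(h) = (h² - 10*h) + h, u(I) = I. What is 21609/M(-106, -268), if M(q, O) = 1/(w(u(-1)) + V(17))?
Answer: 3306177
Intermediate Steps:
V(h) = -h²/2 + 9*h/2 (V(h) = -((h² - 10*h) + h)/2 = -(h² - 9*h)/2 = -h²/2 + 9*h/2)
w(R) = (14 + R)*(18 + R) (w(R) = (18 + R)*(14 + R) = (14 + R)*(18 + R))
M(q, O) = 1/153 (M(q, O) = 1/((252 + (-1)² + 32*(-1)) + (½)*17*(9 - 1*17)) = 1/((252 + 1 - 32) + (½)*17*(9 - 17)) = 1/(221 + (½)*17*(-8)) = 1/(221 - 68) = 1/153)
21609/M(-106, -268) = 21609/(1/153) = 21609*153 = 3306177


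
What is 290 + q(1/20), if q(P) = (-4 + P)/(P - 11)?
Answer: 63589/219 ≈ 290.36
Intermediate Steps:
q(P) = (-4 + P)/(-11 + P)
290 + q(1/20) = 290 + (-4 + 1/20)/(-11 + 1/20) = 290 - 79/20/(-219/20) = 290 - 20/219*(-79/20) = 290 + 79/219 = 63589/219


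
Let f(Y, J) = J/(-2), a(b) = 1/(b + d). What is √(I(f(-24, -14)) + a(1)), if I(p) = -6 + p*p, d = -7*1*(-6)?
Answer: 5*√3182/43 ≈ 6.5592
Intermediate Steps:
d = 42 (d = -7*(-6) = 42)
a(b) = 1/(42 + b) (a(b) = 1/(b + 42) = 1/(42 + b))
f(Y, J) = -J/2 (f(Y, J) = J*(-½) = -J/2)
I(p) = -6 + p²
√(I(f(-24, -14)) + a(1)) = √((-6 + (-½*(-14))²) + 1/(42 + 1)) = √((-6 + 7²) + 1/43) = √((-6 + 49) + 1/43) = √(43 + 1/43) = √(1850/43) = 5*√3182/43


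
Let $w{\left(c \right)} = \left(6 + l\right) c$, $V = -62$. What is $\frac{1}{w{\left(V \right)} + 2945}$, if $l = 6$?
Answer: $\frac{1}{2201} \approx 0.00045434$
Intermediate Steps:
$w{\left(c \right)} = 12 c$ ($w{\left(c \right)} = \left(6 + 6\right) c = 12 c$)
$\frac{1}{w{\left(V \right)} + 2945} = \frac{1}{12 \left(-62\right) + 2945} = \frac{1}{-744 + 2945} = \frac{1}{2201}$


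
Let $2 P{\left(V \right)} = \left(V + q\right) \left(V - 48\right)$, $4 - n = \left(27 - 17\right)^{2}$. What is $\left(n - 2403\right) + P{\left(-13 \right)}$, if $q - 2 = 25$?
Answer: $-2926$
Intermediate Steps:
$q = 27$ ($q = 2 + 25 = 27$)
$n = -96$ ($n = 4 - \left(27 - 17\right)^{2} = 4 - 10^{2} = 4 - 100 = -96$)
$P{\left(V \right)} = \frac{\left(-48 + V\right) \left(27 + V\right)}{2}$ ($P{\left(V \right)} = \frac{\left(V + 27\right) \left(V - 48\right)}{2} = \frac{\left(27 + V\right) \left(-48 + V\right)}{2} = \frac{\left(-48 + V\right) \left(27 + V\right)}{2}$)
$\left(n - 2403\right) + P{\left(-13 \right)} = \left(-96 - 2403\right) - \left(\frac{1023}{2} - \frac{169}{2}\right) = -2499 + \left(-648 + \frac{1}{2} \cdot 169 + \frac{273}{2}\right) = -2499 + \left(-648 + \frac{169}{2} + \frac{273}{2}\right) = -2499 - 427 = -2926$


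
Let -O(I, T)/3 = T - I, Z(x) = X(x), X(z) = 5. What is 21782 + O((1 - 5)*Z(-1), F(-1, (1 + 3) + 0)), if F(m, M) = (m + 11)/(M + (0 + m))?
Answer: 21712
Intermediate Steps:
Z(x) = 5
F(m, M) = (11 + m)/(M + m)
O(I, T) = -3*T + 3*I (O(I, T) = -3*(T - I) = -3*T + 3*I)
21782 + O((1 - 5)*Z(-1), F(-1, (1 + 3) + 0)) = 21782 + (-3*(11 - 1)/(((1 + 3) + 0) - 1) + 3*((1 - 5)*5)) = 21782 + (-3*10/((4 + 0) - 1) + 3*(-4*5)) = 21782 + (-3*10/(4 - 1) + 3*(-20)) = 21782 + (-3*10/3 - 60) = 21782 + (-10 - 60) = 21782 - 70 = 21712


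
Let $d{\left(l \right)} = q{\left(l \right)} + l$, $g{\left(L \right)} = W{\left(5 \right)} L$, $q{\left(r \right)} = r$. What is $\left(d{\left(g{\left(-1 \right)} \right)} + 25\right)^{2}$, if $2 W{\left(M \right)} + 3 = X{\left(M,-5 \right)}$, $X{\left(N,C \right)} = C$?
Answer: $1089$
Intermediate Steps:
$W{\left(M \right)} = -4$ ($W{\left(M \right)} = - \frac{3}{2} + \frac{1}{2} \left(-5\right) = - \frac{3}{2} - \frac{5}{2} = -4$)
$g{\left(L \right)} = - 4 L$
$d{\left(l \right)} = 2 l$ ($d{\left(l \right)} = l + l = 2 l$)
$\left(d{\left(g{\left(-1 \right)} \right)} + 25\right)^{2} = \left(2 \left(\left(-4\right) \left(-1\right)\right) + 25\right)^{2} = \left(2 \cdot 4 + 25\right)^{2} = \left(8 + 25\right)^{2} = 33^{2} = 1089$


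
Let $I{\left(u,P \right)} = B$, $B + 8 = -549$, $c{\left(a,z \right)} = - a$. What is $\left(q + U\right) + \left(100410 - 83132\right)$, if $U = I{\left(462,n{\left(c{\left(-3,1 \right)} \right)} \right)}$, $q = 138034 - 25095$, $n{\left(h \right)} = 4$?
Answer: $129660$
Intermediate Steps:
$q = 112939$ ($q = 138034 - 25095 = 112939$)
$B = -557$ ($B = -8 - 549 = -557$)
$I{\left(u,P \right)} = -557$
$U = -557$
$\left(q + U\right) + \left(100410 - 83132\right) = \left(112939 - 557\right) + \left(100410 - 83132\right) = 112382 + \left(100410 - 83132\right) = 112382 + 17278 = 129660$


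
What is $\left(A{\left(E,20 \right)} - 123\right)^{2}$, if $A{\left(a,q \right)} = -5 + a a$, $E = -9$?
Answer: $2209$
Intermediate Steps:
$A{\left(a,q \right)} = -5 + a^{2}$
$\left(A{\left(E,20 \right)} - 123\right)^{2} = \left(\left(-5 + \left(-9\right)^{2}\right) - 123\right)^{2} = \left(\left(-5 + 81\right) - 123\right)^{2} = \left(76 - 123\right)^{2} = \left(-47\right)^{2} = 2209$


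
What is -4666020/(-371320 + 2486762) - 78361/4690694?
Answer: -11026320084221/4961445548374 ≈ -2.2224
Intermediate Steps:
-4666020/(-371320 + 2486762) - 78361/4690694 = -4666020/2115442 - 78361*1/4690694 = -4666020*1/2115442 - 78361/4690694 = -2333010/1057721 - 78361/4690694 = -11026320084221/4961445548374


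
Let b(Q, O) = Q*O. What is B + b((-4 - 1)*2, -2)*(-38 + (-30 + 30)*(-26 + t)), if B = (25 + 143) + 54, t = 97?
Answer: -538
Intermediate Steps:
b(Q, O) = O*Q
B = 222 (B = 168 + 54 = 222)
B + b((-4 - 1)*2, -2)*(-38 + (-30 + 30)*(-26 + t)) = 222 + (-2*(-4 - 1)*2)*(-38 + (-30 + 30)*(-26 + 97)) = 222 + (-(-10)*2)*(-38 + 0*71) = 222 + (-2*(-10))*(-38 + 0) = 222 + 20*(-38) = 222 - 760 = -538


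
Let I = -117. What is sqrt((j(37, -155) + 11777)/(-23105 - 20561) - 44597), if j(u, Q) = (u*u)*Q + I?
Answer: I*sqrt(85025215477622)/43666 ≈ 211.17*I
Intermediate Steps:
j(u, Q) = -117 + Q*u**2 (j(u, Q) = (u*u)*Q - 117 = u**2*Q - 117 = Q*u**2 - 117 = -117 + Q*u**2)
sqrt((j(37, -155) + 11777)/(-23105 - 20561) - 44597) = sqrt(((-117 - 155*37**2) + 11777)/(-23105 - 20561) - 44597) = sqrt(((-117 - 155*1369) + 11777)/(-43666) - 44597) = sqrt(((-117 - 212195) + 11777)*(-1/43666) - 44597) = sqrt((-212312 + 11777)*(-1/43666) - 44597) = sqrt(-200535*(-1/43666) - 44597) = sqrt(200535/43666 - 44597) = sqrt(-1947172067/43666) = I*sqrt(85025215477622)/43666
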